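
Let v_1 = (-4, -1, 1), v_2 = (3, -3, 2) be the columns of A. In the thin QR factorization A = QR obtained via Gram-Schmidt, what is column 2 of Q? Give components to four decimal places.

v_1 = (-4, -1, 1); ‖v_1‖ = 4.2426, so e_1 = (-0.9428, -0.2357, 0.2357).
e_1·v_2 = (-0.9428)·3 + (-0.2357)·(-3) + 0.2357·2 = -1.6499.
u_2 = v_2 + 1.6499·e_1 = (1.4444, -3.3889, 2.3889).
‖u_2‖ = 4.3906, so e_2 = (0.3290, -0.7718, 0.5441).

e_2 = (0.3290, -0.7718, 0.5441)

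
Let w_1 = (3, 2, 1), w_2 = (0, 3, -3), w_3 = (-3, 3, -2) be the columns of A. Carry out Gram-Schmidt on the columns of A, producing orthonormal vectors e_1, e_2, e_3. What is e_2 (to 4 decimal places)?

w_1 = (3, 2, 1); ‖w_1‖ = 3.7417, so e_1 = (0.8018, 0.5345, 0.2673).
e_1·w_2 = 0.8018·0 + 0.5345·3 + 0.2673·(-3) = 0.8018.
u_2 = w_2 − 0.8018·e_1 = (-0.6429, 2.5714, -3.2143).
‖u_2‖ = 4.1662, so e_2 = (-0.1543, 0.6172, -0.7715).

e_2 = (-0.1543, 0.6172, -0.7715)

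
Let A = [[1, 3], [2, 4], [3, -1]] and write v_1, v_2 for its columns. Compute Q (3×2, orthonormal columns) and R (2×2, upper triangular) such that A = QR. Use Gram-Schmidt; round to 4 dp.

Q = [[0.2673, 0.5246], [0.5345, 0.6172], [0.8018, -0.5864]], R = [[3.7417, 2.1381], [0.0000, 4.6291]]

v_1 = (1, 2, 3); ‖v_1‖ = 3.7417, so q_1 = (0.2673, 0.5345, 0.8018).
q_1·v_2 = 0.2673·3 + 0.5345·4 + 0.8018·(-1) = 2.1381.
u_2 = v_2 − 2.1381·q_1 = (2.4286, 2.8571, -2.7143).
‖u_2‖ = 4.6291, so q_2 = (0.5246, 0.6172, -0.5864).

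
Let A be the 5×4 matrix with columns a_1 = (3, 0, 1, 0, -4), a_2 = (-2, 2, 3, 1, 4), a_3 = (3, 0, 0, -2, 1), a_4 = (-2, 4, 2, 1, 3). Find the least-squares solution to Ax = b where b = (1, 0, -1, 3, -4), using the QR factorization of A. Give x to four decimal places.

x = (0.6330, -0.5092, -0.7767, 0.2656)

a_1 = (3, 0, 1, 0, -4); ‖a_1‖ = 5.0990, so q_1 = (0.5883, 0.0000, 0.1961, 0.0000, -0.7845).
q_1·a_2 = 0.5883·(-2) + 0.0000·2 + 0.1961·3 + 0.0000·1 + (-0.7845)·4 = -3.7262.
u_2 = a_2 + 3.7262·q_1 = (0.1923, 2.0000, 3.7308, 1.0000, 1.0769).
‖u_2‖ = 4.4850, so q_2 = (0.0429, 0.4459, 0.8318, 0.2230, 0.2401).
q_1·a_3 = 0.5883·3 + 0.0000·0 + 0.1961·0 + 0.0000·(-2) + (-0.7845)·1 = 0.9806; q_2·a_3 = 0.0429·3 + 0.4459·0 + 0.8318·0 + 0.2230·(-2) + 0.2401·1 = -0.0772.
u_3 = a_3 − 0.9806·q_1 + 0.0772·q_2 = (2.4264, 0.0344, -0.1281, -1.9828, 1.7878).
‖u_3‖ = 3.6101, so q_3 = (0.6721, 0.0095, -0.0355, -0.5492, 0.4952).
q_1·a_4 = 0.5883·(-2) + 0.0000·4 + 0.1961·2 + 0.0000·1 + (-0.7845)·3 = -3.1379; q_2·a_4 = 0.0429·(-2) + 0.4459·4 + 0.8318·2 + 0.2230·1 + 0.2401·3 = 4.3049; q_3·a_4 = 0.6721·(-2) + 0.0095·4 + (-0.0355)·2 + (-0.5492)·1 + 0.4952·3 = -0.4407.
u_4 = a_4 + 3.1379·q_1 − 4.3049·q_2 + 0.4407·q_3 = (-0.0423, 2.0845, -0.9812, -0.2019, -0.2770).
‖u_4‖ = 2.3296, so q_4 = (-0.0181, 0.8948, -0.4212, -0.0867, -0.1189).
Qᵀb = (3.5301, -1.0805, -2.9210, 0.6187).
Back-substitute: x_4 = 0.6187/2.3296 = 0.2656.
x_3 = (-2.9210 + 0.4407·0.2656)/3.6101 = -0.7767.
x_2 = (-1.0805 + 0.0772·(-0.7767) − 4.3049·0.2656)/4.4850 = -0.5092.
x_1 = (3.5301 + 3.7262·(-0.5092) − 0.9806·(-0.7767) + 3.1379·0.2656)/5.0990 = 0.6330.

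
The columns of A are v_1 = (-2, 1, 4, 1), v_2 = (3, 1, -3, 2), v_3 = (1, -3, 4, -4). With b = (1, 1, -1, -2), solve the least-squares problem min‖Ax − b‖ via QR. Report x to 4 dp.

x = (-0.3644, -0.0222, 0.0978)

q_1 = v_1/‖v_1‖ = (-2, 1, 4, 1)/4.6904 = (-0.4264, 0.2132, 0.8528, 0.2132).
r_{12} = q_1·v_2 = -3.1980.
u_2 = v_2 + 3.1980·q_1 = (1.6364, 1.6818, -0.2727, 2.6818).
‖u_2‖ = 3.5739, so q_2 = (0.4579, 0.4706, -0.0763, 0.7504).
r_{13} = q_1·v_3 = 1.4924; r_{23} = q_2·v_3 = -4.2607.
u_3 = v_3 − 1.4924·q_1 + 4.2607·q_2 = (3.5872, -1.3132, 2.4021, -1.1210).
‖u_3‖ = 4.6496, so q_3 = (0.7715, -0.2824, 0.5166, -0.2411).
Qᵀb = (-1.4924, -0.4960, 0.4546).
Back-substitute: x_3 = 0.4546/4.6496 = 0.0978.
x_2 = (-0.4960 + 4.2607·0.0978)/3.5739 = -0.0222.
x_1 = (-1.4924 + 3.1980·(-0.0222) − 1.4924·0.0978)/4.6904 = -0.3644.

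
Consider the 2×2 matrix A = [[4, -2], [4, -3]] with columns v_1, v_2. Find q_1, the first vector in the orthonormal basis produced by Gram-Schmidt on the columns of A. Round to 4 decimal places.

v_1 = (4, 4); ‖v_1‖ = 5.6569, so q_1 = (0.7071, 0.7071).

q_1 = (0.7071, 0.7071)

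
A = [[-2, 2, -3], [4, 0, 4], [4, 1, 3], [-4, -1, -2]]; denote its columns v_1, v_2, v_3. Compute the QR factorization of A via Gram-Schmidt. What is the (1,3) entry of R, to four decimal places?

v_1 = (-2, 4, 4, -4); ‖v_1‖ = 7.2111, so e_1 = (-0.2774, 0.5547, 0.5547, -0.5547).
r_{13} = e_1·v_3 = 5.8244.

r_{13} = 5.8244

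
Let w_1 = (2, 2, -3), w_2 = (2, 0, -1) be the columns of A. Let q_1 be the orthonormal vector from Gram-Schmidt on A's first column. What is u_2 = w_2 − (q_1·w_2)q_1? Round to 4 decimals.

u_2 = (1.1765, -0.8235, 0.2353)

w_1 = (2, 2, -3); ‖w_1‖ = 4.1231, so q_1 = (0.4851, 0.4851, -0.7276).
q_1·w_2 = 0.4851·2 + 0.4851·0 + (-0.7276)·(-1) = 1.6977.
u_2 = w_2 − 1.6977·q_1 = (1.1765, -0.8235, 0.2353).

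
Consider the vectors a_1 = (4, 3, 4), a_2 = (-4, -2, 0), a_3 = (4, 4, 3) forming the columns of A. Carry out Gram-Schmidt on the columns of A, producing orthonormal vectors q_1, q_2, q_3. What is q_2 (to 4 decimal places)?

a_1 = (4, 3, 4); ‖a_1‖ = 6.4031, so q_1 = (0.6247, 0.4685, 0.6247).
q_1·a_2 = 0.6247·(-4) + 0.4685·(-2) + 0.6247·0 = -3.4358.
u_2 = a_2 + 3.4358·q_1 = (-1.8537, -0.3902, 2.1463).
‖u_2‖ = 2.8627, so q_2 = (-0.6475, -0.1363, 0.7498).

q_2 = (-0.6475, -0.1363, 0.7498)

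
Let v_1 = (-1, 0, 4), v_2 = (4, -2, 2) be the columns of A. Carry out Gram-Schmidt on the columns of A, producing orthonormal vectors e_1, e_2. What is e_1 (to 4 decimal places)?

e_1 = (-0.2425, 0.0000, 0.9701)

v_1 = (-1, 0, 4); ‖v_1‖ = 4.1231, so e_1 = (-0.2425, 0.0000, 0.9701).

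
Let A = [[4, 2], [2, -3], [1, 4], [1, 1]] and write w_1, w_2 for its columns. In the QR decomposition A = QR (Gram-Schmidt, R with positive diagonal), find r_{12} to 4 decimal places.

w_1 = (4, 2, 1, 1); ‖w_1‖ = 4.6904, so q_1 = (0.8528, 0.4264, 0.2132, 0.2132).
r_{12} = q_1·w_2 = 1.4924.

r_{12} = 1.4924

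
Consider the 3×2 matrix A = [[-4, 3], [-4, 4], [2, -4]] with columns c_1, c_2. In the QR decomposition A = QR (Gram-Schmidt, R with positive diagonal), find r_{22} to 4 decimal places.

q_1 = c_1/‖c_1‖ = (-4, -4, 2)/6.0000 = (-0.6667, -0.6667, 0.3333).
r_{12} = q_1·c_2 = -6.0000.
u_2 = c_2 + 6.0000·q_1 = (-1.0000, 0.0000, -2.0000).
r_{22} = ‖u_2‖ = 2.2361.

r_{22} = 2.2361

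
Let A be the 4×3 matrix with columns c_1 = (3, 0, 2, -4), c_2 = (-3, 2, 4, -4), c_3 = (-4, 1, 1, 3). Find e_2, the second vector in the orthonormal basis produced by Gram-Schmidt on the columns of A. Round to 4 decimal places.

e_2 = (-0.7459, 0.3277, 0.4859, -0.3164)

c_1 = (3, 0, 2, -4); ‖c_1‖ = 5.3852, so e_1 = (0.5571, 0.0000, 0.3714, -0.7428).
e_1·c_2 = 0.5571·(-3) + 0.0000·2 + 0.3714·4 + (-0.7428)·(-4) = 2.7854.
u_2 = c_2 − 2.7854·e_1 = (-4.5517, 2.0000, 2.9655, -1.9310).
‖u_2‖ = 6.1026, so e_2 = (-0.7459, 0.3277, 0.4859, -0.3164).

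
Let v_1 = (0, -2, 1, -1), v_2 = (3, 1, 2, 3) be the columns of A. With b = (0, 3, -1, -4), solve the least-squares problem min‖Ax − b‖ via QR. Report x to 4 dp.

x = (-0.7907, -0.5814)

q_1 = v_1/‖v_1‖ = (0, -2, 1, -1)/2.4495 = (0.0000, -0.8165, 0.4082, -0.4082).
r_{12} = q_1·v_2 = -1.2247.
u_2 = v_2 + 1.2247·q_1 = (3.0000, 0.0000, 2.5000, 2.5000).
‖u_2‖ = 4.6368, so q_2 = (0.6470, 0.0000, 0.5392, 0.5392).
Qᵀb = (-1.2247, -2.6958).
Back-substitute: x_2 = -2.6958/4.6368 = -0.5814.
x_1 = (-1.2247 + 1.2247·(-0.5814))/2.4495 = -0.7907.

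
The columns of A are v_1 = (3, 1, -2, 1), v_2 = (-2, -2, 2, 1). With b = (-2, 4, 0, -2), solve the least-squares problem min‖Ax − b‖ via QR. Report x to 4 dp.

v_1 = (3, 1, -2, 1); ‖v_1‖ = 3.8730, so q_1 = (0.7746, 0.2582, -0.5164, 0.2582).
q_1·v_2 = 0.7746·(-2) + 0.2582·(-2) + (-0.5164)·2 + 0.2582·1 = -2.8402.
u_2 = v_2 + 2.8402·q_1 = (0.2000, -1.2667, 0.5333, 1.7333).
‖u_2‖ = 2.2211, so q_2 = (0.0900, -0.5703, 0.2401, 0.7804).
Qᵀb = (-1.0328, -4.0220).
Back-substitute: x_2 = -4.0220/2.2211 = -1.8108.
x_1 = (-1.0328 + 2.8402·(-1.8108))/3.8730 = -1.5946.

x = (-1.5946, -1.8108)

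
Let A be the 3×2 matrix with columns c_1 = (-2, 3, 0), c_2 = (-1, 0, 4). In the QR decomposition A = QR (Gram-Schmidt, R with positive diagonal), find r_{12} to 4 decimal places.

q_1 = c_1/‖c_1‖ = (-2, 3, 0)/3.6056 = (-0.5547, 0.8321, 0.0000).
r_{12} = q_1·c_2 = 0.5547.

r_{12} = 0.5547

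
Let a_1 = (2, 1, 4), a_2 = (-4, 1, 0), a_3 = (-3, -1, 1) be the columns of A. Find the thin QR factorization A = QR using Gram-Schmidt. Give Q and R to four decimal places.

a_1 = (2, 1, 4); ‖a_1‖ = 4.5826, so e_1 = (0.4364, 0.2182, 0.8729).
e_1·a_2 = 0.4364·(-4) + 0.2182·1 + 0.8729·0 = -1.5275.
u_2 = a_2 + 1.5275·e_1 = (-3.3333, 1.3333, 1.3333).
‖u_2‖ = 3.8297, so e_2 = (-0.8704, 0.3482, 0.3482).
e_1·a_3 = 0.4364·(-3) + 0.2182·(-1) + 0.8729·1 = -0.6547; e_2·a_3 = (-0.8704)·(-3) + 0.3482·(-1) + 0.3482·1 = 2.6112.
u_3 = a_3 + 0.6547·e_1 − 2.6112·e_2 = (-0.4416, -1.7662, 0.6623).
‖u_3‖ = 1.9373, so e_3 = (-0.2279, -0.9117, 0.3419).

Q = [[0.4364, -0.8704, -0.2279], [0.2182, 0.3482, -0.9117], [0.8729, 0.3482, 0.3419]], R = [[4.5826, -1.5275, -0.6547], [0.0000, 3.8297, 2.6112], [0.0000, 0.0000, 1.9373]]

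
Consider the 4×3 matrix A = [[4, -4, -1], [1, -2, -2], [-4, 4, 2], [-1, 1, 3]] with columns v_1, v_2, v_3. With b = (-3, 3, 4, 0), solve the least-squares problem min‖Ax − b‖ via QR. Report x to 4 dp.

x = (-4.4346, -3.4768, -0.2405)

v_1 = (4, 1, -4, -1); ‖v_1‖ = 5.8310, so e_1 = (0.6860, 0.1715, -0.6860, -0.1715).
e_1·v_2 = 0.6860·(-4) + 0.1715·(-2) + (-0.6860)·4 + (-0.1715)·1 = -6.0025.
u_2 = v_2 + 6.0025·e_1 = (0.1176, -0.9706, -0.1176, -0.0294).
‖u_2‖ = 0.9852, so e_2 = (0.1194, -0.9852, -0.1194, -0.0299).
e_1·v_3 = 0.6860·(-1) + 0.1715·(-2) + (-0.6860)·2 + (-0.1715)·3 = -2.9155; e_2·v_3 = 0.1194·(-1) + (-0.9852)·(-2) + (-0.1194)·2 + (-0.0299)·3 = 1.5226.
u_3 = v_3 + 2.9155·e_1 − 1.5226·e_2 = (0.8182, 0.0000, 0.1818, 2.5455).
‖u_3‖ = 2.6799, so e_3 = (0.3053, 0.0000, 0.0678, 0.9498).
Qᵀb = (-4.2875, -3.7915, -0.6445).
Back-substitute: x_3 = -0.6445/2.6799 = -0.2405.
x_2 = (-3.7915 − 1.5226·(-0.2405))/0.9852 = -3.4768.
x_1 = (-4.2875 + 6.0025·(-3.4768) + 2.9155·(-0.2405))/5.8310 = -4.4346.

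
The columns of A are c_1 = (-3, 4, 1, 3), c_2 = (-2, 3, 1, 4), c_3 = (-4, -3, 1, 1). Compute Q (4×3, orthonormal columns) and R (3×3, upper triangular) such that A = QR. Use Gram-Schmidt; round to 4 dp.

q_1 = c_1/‖c_1‖ = (-3, 4, 1, 3)/5.9161 = (-0.5071, 0.6761, 0.1690, 0.5071).
r_{12} = q_1·c_2 = 5.2400.
u_2 = c_2 − 5.2400·q_1 = (0.6571, -0.5429, 0.1143, 1.3429).
‖u_2‖ = 1.5946, so q_2 = (0.4121, -0.3404, 0.0717, 0.8421).
r_{13} = q_1·c_3 = 0.6761; r_{23} = q_2·c_3 = 0.2867.
u_3 = c_3 − 0.6761·q_1 − 0.2867·q_2 = (-3.7753, -3.3596, 0.8652, 0.4157).
‖u_3‖ = 5.1440, so q_3 = (-0.7339, -0.6531, 0.1682, 0.0808).

Q = [[-0.5071, 0.4121, -0.7339], [0.6761, -0.3404, -0.6531], [0.1690, 0.0717, 0.1682], [0.5071, 0.8421, 0.0808]], R = [[5.9161, 5.2400, 0.6761], [0.0000, 1.5946, 0.2867], [0.0000, 0.0000, 5.1440]]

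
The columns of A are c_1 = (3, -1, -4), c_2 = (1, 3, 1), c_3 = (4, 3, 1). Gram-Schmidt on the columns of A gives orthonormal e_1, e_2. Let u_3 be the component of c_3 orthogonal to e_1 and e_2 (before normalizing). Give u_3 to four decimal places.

e_1 = c_1/‖c_1‖ = (3, -1, -4)/5.0990 = (0.5883, -0.1961, -0.7845).
r_{12} = e_1·c_2 = -0.7845.
u_2 = c_2 + 0.7845·e_1 = (1.4615, 2.8462, 0.3846).
‖u_2‖ = 3.2225, so e_2 = (0.4535, 0.8832, 0.1194).
r_{13} = e_1·c_3 = 0.9806; r_{23} = e_2·c_3 = 4.5831.
u_3 = c_3 − 0.9806·e_1 − 4.5831·e_2 = (1.3444, -0.8556, 1.2222).

u_3 = (1.3444, -0.8556, 1.2222)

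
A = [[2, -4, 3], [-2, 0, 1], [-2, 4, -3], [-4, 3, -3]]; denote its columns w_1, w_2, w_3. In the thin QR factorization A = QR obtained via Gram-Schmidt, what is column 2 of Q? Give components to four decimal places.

e_2 = (-0.5547, -0.5547, 0.5547, -0.2774)

w_1 = (2, -2, -2, -4); ‖w_1‖ = 5.2915, so e_1 = (0.3780, -0.3780, -0.3780, -0.7559).
e_1·w_2 = 0.3780·(-4) + (-0.3780)·0 + (-0.3780)·4 + (-0.7559)·3 = -5.2915.
u_2 = w_2 + 5.2915·e_1 = (-2.0000, -2.0000, 2.0000, -1.0000).
‖u_2‖ = 3.6056, so e_2 = (-0.5547, -0.5547, 0.5547, -0.2774).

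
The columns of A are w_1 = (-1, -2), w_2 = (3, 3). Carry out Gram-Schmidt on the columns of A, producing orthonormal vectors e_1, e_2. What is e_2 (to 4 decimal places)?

e_2 = (0.8944, -0.4472)

w_1 = (-1, -2); ‖w_1‖ = 2.2361, so e_1 = (-0.4472, -0.8944).
e_1·w_2 = (-0.4472)·3 + (-0.8944)·3 = -4.0249.
u_2 = w_2 + 4.0249·e_1 = (1.2000, -0.6000).
‖u_2‖ = 1.3416, so e_2 = (0.8944, -0.4472).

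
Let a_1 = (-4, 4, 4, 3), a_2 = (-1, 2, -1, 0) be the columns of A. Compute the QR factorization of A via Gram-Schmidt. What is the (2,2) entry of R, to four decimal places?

r_{22} = 2.2084

a_1 = (-4, 4, 4, 3); ‖a_1‖ = 7.5498, so q_1 = (-0.5298, 0.5298, 0.5298, 0.3974).
q_1·a_2 = (-0.5298)·(-1) + 0.5298·2 + 0.5298·(-1) + 0.3974·0 = 1.0596.
u_2 = a_2 − 1.0596·q_1 = (-0.4386, 1.4386, -1.5614, -0.4211).
r_{22} = ‖u_2‖ = 2.2084.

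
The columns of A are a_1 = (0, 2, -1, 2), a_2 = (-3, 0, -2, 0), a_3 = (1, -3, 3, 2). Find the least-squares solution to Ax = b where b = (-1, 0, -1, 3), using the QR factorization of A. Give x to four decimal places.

x = (0.9362, 0.6058, 0.5275)

e_1 = a_1/‖a_1‖ = (0, 2, -1, 2)/3.0000 = (0.0000, 0.6667, -0.3333, 0.6667).
r_{12} = e_1·a_2 = 0.6667.
u_2 = a_2 − 0.6667·e_1 = (-3.0000, -0.4444, -1.7778, -0.4444).
‖u_2‖ = 3.5434, so e_2 = (-0.8466, -0.1254, -0.5017, -0.1254).
r_{13} = e_1·a_3 = -1.6667; r_{23} = e_2·a_3 = -2.2264.
u_3 = a_3 + 1.6667·e_1 + 2.2264·e_2 = (-0.8850, -2.1681, 1.3274, 2.8319).
‖u_3‖ = 3.9071, so e_3 = (-0.2265, -0.5549, 0.3397, 0.7248).
Qᵀb = (2.3333, 0.9721, 2.0611).
Back-substitute: x_3 = 2.0611/3.9071 = 0.5275.
x_2 = (0.9721 + 2.2264·0.5275)/3.5434 = 0.6058.
x_1 = (2.3333 − 0.6667·0.6058 + 1.6667·0.5275)/3.0000 = 0.9362.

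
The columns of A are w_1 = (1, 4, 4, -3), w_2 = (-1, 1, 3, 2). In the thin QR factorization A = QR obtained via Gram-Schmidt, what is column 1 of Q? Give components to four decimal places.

q_1 = (0.1543, 0.6172, 0.6172, -0.4629)

q_1 = w_1/‖w_1‖ = (1, 4, 4, -3)/6.4807 = (0.1543, 0.6172, 0.6172, -0.4629).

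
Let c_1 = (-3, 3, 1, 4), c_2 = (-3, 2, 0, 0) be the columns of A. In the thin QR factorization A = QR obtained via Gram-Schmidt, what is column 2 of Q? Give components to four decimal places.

c_1 = (-3, 3, 1, 4); ‖c_1‖ = 5.9161, so q_1 = (-0.5071, 0.5071, 0.1690, 0.6761).
q_1·c_2 = (-0.5071)·(-3) + 0.5071·2 + 0.1690·0 + 0.6761·0 = 2.5355.
u_2 = c_2 − 2.5355·q_1 = (-1.7143, 0.7143, -0.4286, -1.7143).
‖u_2‖ = 2.5635, so q_2 = (-0.6687, 0.2786, -0.1672, -0.6687).

q_2 = (-0.6687, 0.2786, -0.1672, -0.6687)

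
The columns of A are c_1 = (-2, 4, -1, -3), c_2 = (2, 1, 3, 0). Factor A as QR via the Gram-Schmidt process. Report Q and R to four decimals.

q_1 = c_1/‖c_1‖ = (-2, 4, -1, -3)/5.4772 = (-0.3651, 0.7303, -0.1826, -0.5477).
r_{12} = q_1·c_2 = -0.5477.
u_2 = c_2 + 0.5477·q_1 = (1.8000, 1.4000, 2.9000, -0.3000).
‖u_2‖ = 3.7014, so q_2 = (0.4863, 0.3782, 0.7835, -0.0811).

Q = [[-0.3651, 0.4863], [0.7303, 0.3782], [-0.1826, 0.7835], [-0.5477, -0.0811]], R = [[5.4772, -0.5477], [0.0000, 3.7014]]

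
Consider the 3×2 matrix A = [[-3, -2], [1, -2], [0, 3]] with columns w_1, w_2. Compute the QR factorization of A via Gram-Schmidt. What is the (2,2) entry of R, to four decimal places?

r_{22} = 3.9243

e_1 = w_1/‖w_1‖ = (-3, 1, 0)/3.1623 = (-0.9487, 0.3162, 0.0000).
r_{12} = e_1·w_2 = 1.2649.
u_2 = w_2 − 1.2649·e_1 = (-0.8000, -2.4000, 3.0000).
r_{22} = ‖u_2‖ = 3.9243.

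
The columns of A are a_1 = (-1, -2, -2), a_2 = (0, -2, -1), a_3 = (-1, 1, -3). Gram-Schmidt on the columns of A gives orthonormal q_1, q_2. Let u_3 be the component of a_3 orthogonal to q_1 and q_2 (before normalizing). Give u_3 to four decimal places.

u_3 = (1.1111, 0.5556, -1.1111)

a_1 = (-1, -2, -2); ‖a_1‖ = 3.0000, so q_1 = (-0.3333, -0.6667, -0.6667).
q_1·a_2 = (-0.3333)·0 + (-0.6667)·(-2) + (-0.6667)·(-1) = 2.0000.
u_2 = a_2 − 2.0000·q_1 = (0.6667, -0.6667, 0.3333).
‖u_2‖ = 1.0000, so q_2 = (0.6667, -0.6667, 0.3333).
q_1·a_3 = (-0.3333)·(-1) + (-0.6667)·1 + (-0.6667)·(-3) = 1.6667; q_2·a_3 = 0.6667·(-1) + (-0.6667)·1 + 0.3333·(-3) = -2.3333.
u_3 = a_3 − 1.6667·q_1 + 2.3333·q_2 = (1.1111, 0.5556, -1.1111).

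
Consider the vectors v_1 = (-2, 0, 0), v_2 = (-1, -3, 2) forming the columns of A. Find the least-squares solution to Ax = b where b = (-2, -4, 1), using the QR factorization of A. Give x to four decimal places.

x = (0.4615, 1.0769)

v_1 = (-2, 0, 0); ‖v_1‖ = 2.0000, so q_1 = (-1.0000, 0.0000, 0.0000).
q_1·v_2 = (-1.0000)·(-1) + 0.0000·(-3) + 0.0000·2 = 1.0000.
u_2 = v_2 − 1.0000·q_1 = (0.0000, -3.0000, 2.0000).
‖u_2‖ = 3.6056, so q_2 = (0.0000, -0.8321, 0.5547).
Qᵀb = (2.0000, 3.8829).
Back-substitute: x_2 = 3.8829/3.6056 = 1.0769.
x_1 = (2.0000 − 1.0000·1.0769)/2.0000 = 0.4615.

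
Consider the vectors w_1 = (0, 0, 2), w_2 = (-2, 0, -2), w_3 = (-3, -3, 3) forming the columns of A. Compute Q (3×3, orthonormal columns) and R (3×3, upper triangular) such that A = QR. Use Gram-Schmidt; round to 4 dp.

w_1 = (0, 0, 2); ‖w_1‖ = 2.0000, so e_1 = (0.0000, 0.0000, 1.0000).
e_1·w_2 = 0.0000·(-2) + 0.0000·0 + 1.0000·(-2) = -2.0000.
u_2 = w_2 + 2.0000·e_1 = (-2.0000, 0.0000, 0.0000).
‖u_2‖ = 2.0000, so e_2 = (-1.0000, 0.0000, 0.0000).
e_1·w_3 = 0.0000·(-3) + 0.0000·(-3) + 1.0000·3 = 3.0000; e_2·w_3 = (-1.0000)·(-3) + 0.0000·(-3) + 0.0000·3 = 3.0000.
u_3 = w_3 − 3.0000·e_1 − 3.0000·e_2 = (0.0000, -3.0000, 0.0000).
‖u_3‖ = 3.0000, so e_3 = (0.0000, -1.0000, 0.0000).

Q = [[0.0000, -1.0000, 0.0000], [0.0000, 0.0000, -1.0000], [1.0000, 0.0000, 0.0000]], R = [[2.0000, -2.0000, 3.0000], [0.0000, 2.0000, 3.0000], [0.0000, 0.0000, 3.0000]]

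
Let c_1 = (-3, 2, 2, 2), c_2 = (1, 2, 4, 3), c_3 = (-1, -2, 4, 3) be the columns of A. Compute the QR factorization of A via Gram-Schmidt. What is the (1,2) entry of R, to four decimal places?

q_1 = c_1/‖c_1‖ = (-3, 2, 2, 2)/4.5826 = (-0.6547, 0.4364, 0.4364, 0.4364).
r_{12} = q_1·c_2 = 3.2733.

r_{12} = 3.2733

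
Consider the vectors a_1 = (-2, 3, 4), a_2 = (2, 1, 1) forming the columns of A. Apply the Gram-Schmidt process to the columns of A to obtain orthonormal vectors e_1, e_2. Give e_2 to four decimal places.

e_2 = (0.9252, 0.2891, 0.2458)

a_1 = (-2, 3, 4); ‖a_1‖ = 5.3852, so e_1 = (-0.3714, 0.5571, 0.7428).
e_1·a_2 = (-0.3714)·2 + 0.5571·1 + 0.7428·1 = 0.5571.
u_2 = a_2 − 0.5571·e_1 = (2.2069, 0.6897, 0.5862).
‖u_2‖ = 2.3853, so e_2 = (0.9252, 0.2891, 0.2458).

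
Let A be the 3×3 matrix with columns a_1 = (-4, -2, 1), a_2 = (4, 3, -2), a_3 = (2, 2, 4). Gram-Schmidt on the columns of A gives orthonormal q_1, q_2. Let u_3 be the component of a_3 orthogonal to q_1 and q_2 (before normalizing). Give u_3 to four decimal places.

q_1 = a_1/‖a_1‖ = (-4, -2, 1)/4.5826 = (-0.8729, -0.4364, 0.2182).
r_{12} = q_1·a_2 = -5.2372.
u_2 = a_2 + 5.2372·q_1 = (-0.5714, 0.7143, -0.8571).
‖u_2‖ = 1.2536, so q_2 = (-0.4558, 0.5698, -0.6838).
r_{13} = q_1·a_3 = -1.7457; r_{23} = q_2·a_3 = -2.5071.
u_3 = a_3 + 1.7457·q_1 + 2.5071·q_2 = (-0.6667, 2.6667, 2.6667).

u_3 = (-0.6667, 2.6667, 2.6667)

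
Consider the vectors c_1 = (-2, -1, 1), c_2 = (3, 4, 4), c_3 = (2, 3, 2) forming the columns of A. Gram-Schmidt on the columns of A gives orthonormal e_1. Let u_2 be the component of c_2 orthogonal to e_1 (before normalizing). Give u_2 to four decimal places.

u_2 = (1.0000, 3.0000, 5.0000)

c_1 = (-2, -1, 1); ‖c_1‖ = 2.4495, so e_1 = (-0.8165, -0.4082, 0.4082).
e_1·c_2 = (-0.8165)·3 + (-0.4082)·4 + 0.4082·4 = -2.4495.
u_2 = c_2 + 2.4495·e_1 = (1.0000, 3.0000, 5.0000).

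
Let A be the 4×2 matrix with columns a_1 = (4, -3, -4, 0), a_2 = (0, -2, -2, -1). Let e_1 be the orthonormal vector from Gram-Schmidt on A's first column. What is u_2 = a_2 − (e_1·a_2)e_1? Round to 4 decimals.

a_1 = (4, -3, -4, 0); ‖a_1‖ = 6.4031, so e_1 = (0.6247, -0.4685, -0.6247, 0.0000).
e_1·a_2 = 0.6247·0 + (-0.4685)·(-2) + (-0.6247)·(-2) + 0.0000·(-1) = 2.1864.
u_2 = a_2 − 2.1864·e_1 = (-1.3659, -0.9756, -0.6341, -1.0000).

u_2 = (-1.3659, -0.9756, -0.6341, -1.0000)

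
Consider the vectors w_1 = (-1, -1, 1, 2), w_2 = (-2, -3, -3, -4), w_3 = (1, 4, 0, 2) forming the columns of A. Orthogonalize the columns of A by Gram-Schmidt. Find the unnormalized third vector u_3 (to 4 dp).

w_1 = (-1, -1, 1, 2); ‖w_1‖ = 2.6458, so e_1 = (-0.3780, -0.3780, 0.3780, 0.7559).
e_1·w_2 = (-0.3780)·(-2) + (-0.3780)·(-3) + 0.3780·(-3) + 0.7559·(-4) = -2.2678.
u_2 = w_2 + 2.2678·e_1 = (-2.8571, -3.8571, -2.1429, -2.2857).
‖u_2‖ = 5.7321, so e_2 = (-0.4984, -0.6729, -0.3738, -0.3988).
e_1·w_3 = (-0.3780)·1 + (-0.3780)·4 + 0.3780·0 + 0.7559·2 = -0.3780; e_2·w_3 = (-0.4984)·1 + (-0.6729)·4 + (-0.3738)·0 + (-0.3988)·2 = -3.9876.
u_3 = w_3 + 0.3780·e_1 + 3.9876·e_2 = (-1.1304, 1.1739, -1.3478, 0.6957).

u_3 = (-1.1304, 1.1739, -1.3478, 0.6957)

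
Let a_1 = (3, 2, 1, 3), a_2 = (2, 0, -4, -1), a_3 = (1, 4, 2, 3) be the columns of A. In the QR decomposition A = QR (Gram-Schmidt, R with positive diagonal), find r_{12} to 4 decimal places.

r_{12} = -0.2085

a_1 = (3, 2, 1, 3); ‖a_1‖ = 4.7958, so e_1 = (0.6255, 0.4170, 0.2085, 0.6255).
r_{12} = e_1·a_2 = -0.2085.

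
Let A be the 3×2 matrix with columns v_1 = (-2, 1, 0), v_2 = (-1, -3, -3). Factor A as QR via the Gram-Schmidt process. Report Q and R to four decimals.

v_1 = (-2, 1, 0); ‖v_1‖ = 2.2361, so e_1 = (-0.8944, 0.4472, 0.0000).
e_1·v_2 = (-0.8944)·(-1) + 0.4472·(-3) + 0.0000·(-3) = -0.4472.
u_2 = v_2 + 0.4472·e_1 = (-1.4000, -2.8000, -3.0000).
‖u_2‖ = 4.3359, so e_2 = (-0.3229, -0.6458, -0.6919).

Q = [[-0.8944, -0.3229], [0.4472, -0.6458], [0.0000, -0.6919]], R = [[2.2361, -0.4472], [0.0000, 4.3359]]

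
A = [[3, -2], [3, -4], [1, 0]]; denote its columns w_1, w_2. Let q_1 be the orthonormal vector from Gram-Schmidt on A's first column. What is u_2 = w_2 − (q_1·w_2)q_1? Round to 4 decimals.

u_2 = (0.8421, -1.1579, 0.9474)

q_1 = w_1/‖w_1‖ = (3, 3, 1)/4.3589 = (0.6882, 0.6882, 0.2294).
r_{12} = q_1·w_2 = -4.1295.
u_2 = w_2 + 4.1295·q_1 = (0.8421, -1.1579, 0.9474).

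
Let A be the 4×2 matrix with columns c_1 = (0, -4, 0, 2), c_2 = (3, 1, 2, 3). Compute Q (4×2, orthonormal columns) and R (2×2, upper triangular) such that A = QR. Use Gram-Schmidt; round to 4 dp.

c_1 = (0, -4, 0, 2); ‖c_1‖ = 4.4721, so q_1 = (0.0000, -0.8944, 0.0000, 0.4472).
q_1·c_2 = 0.0000·3 + (-0.8944)·1 + 0.0000·2 + 0.4472·3 = 0.4472.
u_2 = c_2 − 0.4472·q_1 = (3.0000, 1.4000, 2.0000, 2.8000).
‖u_2‖ = 4.7749, so q_2 = (0.6283, 0.2932, 0.4189, 0.5864).

Q = [[0.0000, 0.6283], [-0.8944, 0.2932], [0.0000, 0.4189], [0.4472, 0.5864]], R = [[4.4721, 0.4472], [0.0000, 4.7749]]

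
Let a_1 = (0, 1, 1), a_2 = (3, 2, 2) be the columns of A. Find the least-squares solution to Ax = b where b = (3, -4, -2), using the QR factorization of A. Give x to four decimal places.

x = (-5.0000, 1.0000)

q_1 = a_1/‖a_1‖ = (0, 1, 1)/1.4142 = (0.0000, 0.7071, 0.7071).
r_{12} = q_1·a_2 = 2.8284.
u_2 = a_2 − 2.8284·q_1 = (3.0000, 0.0000, 0.0000).
‖u_2‖ = 3.0000, so q_2 = (1.0000, 0.0000, 0.0000).
Qᵀb = (-4.2426, 3.0000).
Back-substitute: x_2 = 3.0000/3.0000 = 1.0000.
x_1 = (-4.2426 − 2.8284·1.0000)/1.4142 = -5.0000.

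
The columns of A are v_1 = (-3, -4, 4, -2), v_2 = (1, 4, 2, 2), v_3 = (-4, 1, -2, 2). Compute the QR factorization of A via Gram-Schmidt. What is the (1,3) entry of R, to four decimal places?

e_1 = v_1/‖v_1‖ = (-3, -4, 4, -2)/6.7082 = (-0.4472, -0.5963, 0.5963, -0.2981).
r_{13} = e_1·v_3 = -0.5963.

r_{13} = -0.5963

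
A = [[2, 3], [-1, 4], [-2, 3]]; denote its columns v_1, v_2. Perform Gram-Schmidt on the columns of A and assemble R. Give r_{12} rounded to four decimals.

e_1 = v_1/‖v_1‖ = (2, -1, -2)/3.0000 = (0.6667, -0.3333, -0.6667).
r_{12} = e_1·v_2 = -1.3333.

r_{12} = -1.3333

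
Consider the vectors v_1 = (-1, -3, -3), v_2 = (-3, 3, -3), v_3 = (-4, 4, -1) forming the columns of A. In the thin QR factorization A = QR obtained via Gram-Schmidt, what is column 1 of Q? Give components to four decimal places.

e_1 = (-0.2294, -0.6882, -0.6882)

v_1 = (-1, -3, -3); ‖v_1‖ = 4.3589, so e_1 = (-0.2294, -0.6882, -0.6882).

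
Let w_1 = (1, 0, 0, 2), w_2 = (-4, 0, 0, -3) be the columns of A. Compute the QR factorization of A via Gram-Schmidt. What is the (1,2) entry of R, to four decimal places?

e_1 = w_1/‖w_1‖ = (1, 0, 0, 2)/2.2361 = (0.4472, 0.0000, 0.0000, 0.8944).
r_{12} = e_1·w_2 = -4.4721.

r_{12} = -4.4721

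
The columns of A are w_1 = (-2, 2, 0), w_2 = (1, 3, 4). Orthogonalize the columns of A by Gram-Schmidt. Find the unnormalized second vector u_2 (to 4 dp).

u_2 = (2.0000, 2.0000, 4.0000)

e_1 = w_1/‖w_1‖ = (-2, 2, 0)/2.8284 = (-0.7071, 0.7071, 0.0000).
r_{12} = e_1·w_2 = 1.4142.
u_2 = w_2 − 1.4142·e_1 = (2.0000, 2.0000, 4.0000).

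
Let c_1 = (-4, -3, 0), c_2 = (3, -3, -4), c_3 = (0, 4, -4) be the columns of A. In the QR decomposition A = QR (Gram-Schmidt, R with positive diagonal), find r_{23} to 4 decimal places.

c_1 = (-4, -3, 0); ‖c_1‖ = 5.0000, so e_1 = (-0.8000, -0.6000, 0.0000).
e_1·c_2 = (-0.8000)·3 + (-0.6000)·(-3) + 0.0000·(-4) = -0.6000.
u_2 = c_2 + 0.6000·e_1 = (2.5200, -3.3600, -4.0000).
‖u_2‖ = 5.8000, so e_2 = (0.4345, -0.5793, -0.6897).
r_{23} = e_2·c_3 = 0.4414.

r_{23} = 0.4414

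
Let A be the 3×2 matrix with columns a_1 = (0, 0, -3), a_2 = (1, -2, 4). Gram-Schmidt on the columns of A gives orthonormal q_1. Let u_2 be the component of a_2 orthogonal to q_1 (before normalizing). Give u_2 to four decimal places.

u_2 = (1.0000, -2.0000, 0.0000)

q_1 = a_1/‖a_1‖ = (0, 0, -3)/3.0000 = (0.0000, 0.0000, -1.0000).
r_{12} = q_1·a_2 = -4.0000.
u_2 = a_2 + 4.0000·q_1 = (1.0000, -2.0000, 0.0000).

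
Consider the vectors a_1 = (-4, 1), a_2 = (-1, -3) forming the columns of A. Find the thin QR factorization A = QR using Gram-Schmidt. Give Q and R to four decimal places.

e_1 = a_1/‖a_1‖ = (-4, 1)/4.1231 = (-0.9701, 0.2425).
r_{12} = e_1·a_2 = 0.2425.
u_2 = a_2 − 0.2425·e_1 = (-0.7647, -3.0588).
‖u_2‖ = 3.1530, so e_2 = (-0.2425, -0.9701).

Q = [[-0.9701, -0.2425], [0.2425, -0.9701]], R = [[4.1231, 0.2425], [0.0000, 3.1530]]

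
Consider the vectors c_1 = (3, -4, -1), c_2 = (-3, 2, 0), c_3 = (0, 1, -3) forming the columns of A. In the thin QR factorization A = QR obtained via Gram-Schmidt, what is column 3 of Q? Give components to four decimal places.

q_3 = (0.2857, 0.4286, -0.8571)

c_1 = (3, -4, -1); ‖c_1‖ = 5.0990, so q_1 = (0.5883, -0.7845, -0.1961).
q_1·c_2 = 0.5883·(-3) + (-0.7845)·2 + (-0.1961)·0 = -3.3340.
u_2 = c_2 + 3.3340·q_1 = (-1.0385, -0.6154, -0.6538).
‖u_2‖ = 1.3728, so q_2 = (-0.7564, -0.4483, -0.4763).
q_1·c_3 = 0.5883·0 + (-0.7845)·1 + (-0.1961)·(-3) = -0.1961; q_2·c_3 = (-0.7564)·0 + (-0.4483)·1 + (-0.4763)·(-3) = 0.9806.
u_3 = c_3 + 0.1961·q_1 − 0.9806·q_2 = (0.8571, 1.2857, -2.5714).
‖u_3‖ = 3.0000, so q_3 = (0.2857, 0.4286, -0.8571).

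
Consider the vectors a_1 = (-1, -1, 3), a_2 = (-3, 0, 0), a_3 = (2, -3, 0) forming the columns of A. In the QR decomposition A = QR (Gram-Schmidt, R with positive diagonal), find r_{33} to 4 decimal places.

a_1 = (-1, -1, 3); ‖a_1‖ = 3.3166, so e_1 = (-0.3015, -0.3015, 0.9045).
e_1·a_2 = (-0.3015)·(-3) + (-0.3015)·0 + 0.9045·0 = 0.9045.
u_2 = a_2 − 0.9045·e_1 = (-2.7273, 0.2727, -0.8182).
‖u_2‖ = 2.8604, so e_2 = (-0.9535, 0.0953, -0.2860).
e_1·a_3 = (-0.3015)·2 + (-0.3015)·(-3) + 0.9045·0 = 0.3015; e_2·a_3 = (-0.9535)·2 + 0.0953·(-3) + (-0.2860)·0 = -2.1930.
u_3 = a_3 − 0.3015·e_1 + 2.1930·e_2 = (0.0000, -2.7000, -0.9000).
r_{33} = ‖u_3‖ = 2.8460.

r_{33} = 2.8460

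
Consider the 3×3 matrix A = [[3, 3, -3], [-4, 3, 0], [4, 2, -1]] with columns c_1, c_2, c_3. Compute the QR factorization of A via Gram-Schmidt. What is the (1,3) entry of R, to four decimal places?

r_{13} = -2.0303

c_1 = (3, -4, 4); ‖c_1‖ = 6.4031, so q_1 = (0.4685, -0.6247, 0.6247).
r_{13} = q_1·c_3 = -2.0303.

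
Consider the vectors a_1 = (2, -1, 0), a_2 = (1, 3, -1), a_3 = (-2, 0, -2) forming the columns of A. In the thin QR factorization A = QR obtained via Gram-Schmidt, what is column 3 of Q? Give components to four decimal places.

a_1 = (2, -1, 0); ‖a_1‖ = 2.2361, so e_1 = (0.8944, -0.4472, 0.0000).
e_1·a_2 = 0.8944·1 + (-0.4472)·3 + 0.0000·(-1) = -0.4472.
u_2 = a_2 + 0.4472·e_1 = (1.4000, 2.8000, -1.0000).
‖u_2‖ = 3.2863, so e_2 = (0.4260, 0.8520, -0.3043).
e_1·a_3 = 0.8944·(-2) + (-0.4472)·0 + 0.0000·(-2) = -1.7889; e_2·a_3 = 0.4260·(-2) + 0.8520·0 + (-0.3043)·(-2) = -0.2434.
u_3 = a_3 + 1.7889·e_1 + 0.2434·e_2 = (-0.2963, -0.5926, -2.0741).
‖u_3‖ = 2.1773, so e_3 = (-0.1361, -0.2722, -0.9526).

e_3 = (-0.1361, -0.2722, -0.9526)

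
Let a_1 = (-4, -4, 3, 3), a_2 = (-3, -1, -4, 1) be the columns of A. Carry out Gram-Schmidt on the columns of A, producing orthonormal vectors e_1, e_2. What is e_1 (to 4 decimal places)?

a_1 = (-4, -4, 3, 3); ‖a_1‖ = 7.0711, so e_1 = (-0.5657, -0.5657, 0.4243, 0.4243).

e_1 = (-0.5657, -0.5657, 0.4243, 0.4243)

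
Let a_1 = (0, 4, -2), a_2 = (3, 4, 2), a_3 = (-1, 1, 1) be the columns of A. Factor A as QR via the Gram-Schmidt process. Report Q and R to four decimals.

a_1 = (0, 4, -2); ‖a_1‖ = 4.4721, so e_1 = (0.0000, 0.8944, -0.4472).
e_1·a_2 = 0.0000·3 + 0.8944·4 + (-0.4472)·2 = 2.6833.
u_2 = a_2 − 2.6833·e_1 = (3.0000, 1.6000, 3.2000).
‖u_2‖ = 4.6690, so e_2 = (0.6425, 0.3427, 0.6854).
e_1·a_3 = 0.0000·(-1) + 0.8944·1 + (-0.4472)·1 = 0.4472; e_2·a_3 = 0.6425·(-1) + 0.3427·1 + 0.6854·1 = 0.3855.
u_3 = a_3 − 0.4472·e_1 − 0.3855·e_2 = (-1.2477, 0.4679, 0.9358).
‖u_3‖ = 1.6283, so e_3 = (-0.7663, 0.2873, 0.5747).

Q = [[0.0000, 0.6425, -0.7663], [0.8944, 0.3427, 0.2873], [-0.4472, 0.6854, 0.5747]], R = [[4.4721, 2.6833, 0.4472], [0.0000, 4.6690, 0.3855], [0.0000, 0.0000, 1.6283]]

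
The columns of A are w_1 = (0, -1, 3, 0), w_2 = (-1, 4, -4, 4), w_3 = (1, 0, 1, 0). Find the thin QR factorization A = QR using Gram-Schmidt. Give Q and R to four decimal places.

w_1 = (0, -1, 3, 0); ‖w_1‖ = 3.1623, so e_1 = (0.0000, -0.3162, 0.9487, 0.0000).
e_1·w_2 = 0.0000·(-1) + (-0.3162)·4 + 0.9487·(-4) + 0.0000·4 = -5.0596.
u_2 = w_2 + 5.0596·e_1 = (-1.0000, 2.4000, 0.8000, 4.0000).
‖u_2‖ = 4.8374, so e_2 = (-0.2067, 0.4961, 0.1654, 0.8269).
e_1·w_3 = 0.0000·1 + (-0.3162)·0 + 0.9487·1 + 0.0000·0 = 0.9487; e_2·w_3 = (-0.2067)·1 + 0.4961·0 + 0.1654·1 + 0.8269·0 = -0.0413.
u_3 = w_3 − 0.9487·e_1 + 0.0413·e_2 = (0.9915, 0.3205, 0.1068, 0.0342).
‖u_3‖ = 1.0480, so e_3 = (0.9460, 0.3058, 0.1019, 0.0326).

Q = [[0.0000, -0.2067, 0.9460], [-0.3162, 0.4961, 0.3058], [0.9487, 0.1654, 0.1019], [0.0000, 0.8269, 0.0326]], R = [[3.1623, -5.0596, 0.9487], [0.0000, 4.8374, -0.0413], [0.0000, 0.0000, 1.0480]]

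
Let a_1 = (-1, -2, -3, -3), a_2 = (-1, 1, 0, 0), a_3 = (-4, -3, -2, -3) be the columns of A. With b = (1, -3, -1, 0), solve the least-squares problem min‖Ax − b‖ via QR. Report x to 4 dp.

e_1 = a_1/‖a_1‖ = (-1, -2, -3, -3)/4.7958 = (-0.2085, -0.4170, -0.6255, -0.6255).
r_{12} = e_1·a_2 = -0.2085.
u_2 = a_2 + 0.2085·e_1 = (-1.0435, 0.9130, -0.1304, -0.1304).
‖u_2‖ = 1.3988, so e_2 = (-0.7460, 0.6528, -0.0933, -0.0933).
r_{13} = e_1·a_3 = 5.2129; r_{23} = e_2·a_3 = 1.4920.
u_3 = a_3 − 5.2129·e_1 − 1.4920·e_2 = (-1.8000, -1.8000, 1.4000, 0.4000).
‖u_3‖ = 2.9326, so e_3 = (-0.6138, -0.6138, 0.4774, 0.1364).
Qᵀb = (1.6681, -2.6110, 0.7502).
Back-substitute: x_3 = 0.7502/2.9326 = 0.2558.
x_2 = (-2.6110 − 1.4920·0.2558)/1.3988 = -2.1395.
x_1 = (1.6681 + 0.2085·(-2.1395) − 5.2129·0.2558)/4.7958 = -0.0233.

x = (-0.0233, -2.1395, 0.2558)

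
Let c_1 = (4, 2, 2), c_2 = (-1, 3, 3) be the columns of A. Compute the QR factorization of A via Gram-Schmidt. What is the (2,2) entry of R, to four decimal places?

c_1 = (4, 2, 2); ‖c_1‖ = 4.8990, so e_1 = (0.8165, 0.4082, 0.4082).
e_1·c_2 = 0.8165·(-1) + 0.4082·3 + 0.4082·3 = 1.6330.
u_2 = c_2 − 1.6330·e_1 = (-2.3333, 2.3333, 2.3333).
r_{22} = ‖u_2‖ = 4.0415.

r_{22} = 4.0415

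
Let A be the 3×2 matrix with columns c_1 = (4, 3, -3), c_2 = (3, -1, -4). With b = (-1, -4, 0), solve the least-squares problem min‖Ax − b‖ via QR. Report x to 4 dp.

c_1 = (4, 3, -3); ‖c_1‖ = 5.8310, so e_1 = (0.6860, 0.5145, -0.5145).
e_1·c_2 = 0.6860·3 + 0.5145·(-1) + (-0.5145)·(-4) = 3.6015.
u_2 = c_2 − 3.6015·e_1 = (0.5294, -2.8529, -2.1471).
‖u_2‖ = 3.6096, so e_2 = (0.1467, -0.7904, -0.5948).
Qᵀb = (-2.7440, 3.0148).
Back-substitute: x_2 = 3.0148/3.6096 = 0.8352.
x_1 = (-2.7440 − 3.6015·0.8352)/5.8310 = -0.9865.

x = (-0.9865, 0.8352)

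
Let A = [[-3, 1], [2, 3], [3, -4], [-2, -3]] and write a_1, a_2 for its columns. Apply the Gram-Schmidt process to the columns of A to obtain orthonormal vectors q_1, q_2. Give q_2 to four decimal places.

q_2 = (0.1111, 0.5488, -0.6207, -0.5488)

a_1 = (-3, 2, 3, -2); ‖a_1‖ = 5.0990, so q_1 = (-0.5883, 0.3922, 0.5883, -0.3922).
q_1·a_2 = (-0.5883)·1 + 0.3922·3 + 0.5883·(-4) + (-0.3922)·(-3) = -0.5883.
u_2 = a_2 + 0.5883·q_1 = (0.6538, 3.2308, -3.6538, -3.2308).
‖u_2‖ = 5.8868, so q_2 = (0.1111, 0.5488, -0.6207, -0.5488).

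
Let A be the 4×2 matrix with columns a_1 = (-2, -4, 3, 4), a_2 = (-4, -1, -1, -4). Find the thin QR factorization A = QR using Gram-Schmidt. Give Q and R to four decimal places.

Q = [[-0.2981, -0.7515], [-0.5963, -0.2828], [0.4472, -0.0930], [0.5963, -0.5888]], R = [[6.7082, -1.0435], [0.0000, 5.7368]]

a_1 = (-2, -4, 3, 4); ‖a_1‖ = 6.7082, so e_1 = (-0.2981, -0.5963, 0.4472, 0.5963).
e_1·a_2 = (-0.2981)·(-4) + (-0.5963)·(-1) + 0.4472·(-1) + 0.5963·(-4) = -1.0435.
u_2 = a_2 + 1.0435·e_1 = (-4.3111, -1.6222, -0.5333, -3.3778).
‖u_2‖ = 5.7368, so e_2 = (-0.7515, -0.2828, -0.0930, -0.5888).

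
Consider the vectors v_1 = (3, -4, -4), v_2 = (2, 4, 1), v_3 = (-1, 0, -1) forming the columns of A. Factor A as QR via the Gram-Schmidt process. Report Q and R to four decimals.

Q = [[0.4685, 0.7510, -0.4653], [-0.6247, 0.6541, 0.4266], [-0.6247, -0.0908, -0.7756]], R = [[6.4031, -2.1864, 0.1562], [0.0000, 4.0273, -0.6601], [0.0000, 0.0000, 1.2409]]

e_1 = v_1/‖v_1‖ = (3, -4, -4)/6.4031 = (0.4685, -0.6247, -0.6247).
r_{12} = e_1·v_2 = -2.1864.
u_2 = v_2 + 2.1864·e_1 = (3.0244, 2.6341, -0.3659).
‖u_2‖ = 4.0273, so e_2 = (0.7510, 0.6541, -0.0908).
r_{13} = e_1·v_3 = 0.1562; r_{23} = e_2·v_3 = -0.6601.
u_3 = v_3 − 0.1562·e_1 + 0.6601·e_2 = (-0.5774, 0.5293, -0.9624).
‖u_3‖ = 1.2409, so e_3 = (-0.4653, 0.4266, -0.7756).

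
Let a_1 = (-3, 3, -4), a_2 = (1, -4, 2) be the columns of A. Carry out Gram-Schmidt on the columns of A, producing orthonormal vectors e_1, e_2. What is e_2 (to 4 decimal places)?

e_1 = a_1/‖a_1‖ = (-3, 3, -4)/5.8310 = (-0.5145, 0.5145, -0.6860).
r_{12} = e_1·a_2 = -3.9445.
u_2 = a_2 + 3.9445·e_1 = (-1.0294, -1.9706, -0.7059).
‖u_2‖ = 2.3326, so e_2 = (-0.4413, -0.8448, -0.3026).

e_2 = (-0.4413, -0.8448, -0.3026)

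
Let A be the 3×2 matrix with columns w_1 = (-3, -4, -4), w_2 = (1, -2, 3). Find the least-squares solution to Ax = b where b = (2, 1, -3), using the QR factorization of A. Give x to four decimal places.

w_1 = (-3, -4, -4); ‖w_1‖ = 6.4031, so e_1 = (-0.4685, -0.6247, -0.6247).
e_1·w_2 = (-0.4685)·1 + (-0.6247)·(-2) + (-0.6247)·3 = -1.0932.
u_2 = w_2 + 1.0932·e_1 = (0.4878, -2.6829, 2.3171).
‖u_2‖ = 3.5784, so e_2 = (0.1363, -0.7498, 0.6475).
Qᵀb = (0.3123, -2.4197).
Back-substitute: x_2 = -2.4197/3.5784 = -0.6762.
x_1 = (0.3123 + 1.0932·(-0.6762))/6.4031 = -0.0667.

x = (-0.0667, -0.6762)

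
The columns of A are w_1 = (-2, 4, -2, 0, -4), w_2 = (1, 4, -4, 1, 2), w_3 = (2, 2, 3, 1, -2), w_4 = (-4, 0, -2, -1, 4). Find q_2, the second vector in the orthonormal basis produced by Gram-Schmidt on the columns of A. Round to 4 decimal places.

w_1 = (-2, 4, -2, 0, -4); ‖w_1‖ = 6.3246, so q_1 = (-0.3162, 0.6325, -0.3162, 0.0000, -0.6325).
q_1·w_2 = (-0.3162)·1 + 0.6325·4 + (-0.3162)·(-4) + 0.0000·1 + (-0.6325)·2 = 2.2136.
u_2 = w_2 − 2.2136·q_1 = (1.7000, 2.6000, -3.3000, 1.0000, 3.4000).
‖u_2‖ = 5.7533, so q_2 = (0.2955, 0.4519, -0.5736, 0.1738, 0.5910).

q_2 = (0.2955, 0.4519, -0.5736, 0.1738, 0.5910)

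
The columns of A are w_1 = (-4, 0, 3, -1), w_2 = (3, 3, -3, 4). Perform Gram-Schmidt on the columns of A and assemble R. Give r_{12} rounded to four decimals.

r_{12} = -4.9029

w_1 = (-4, 0, 3, -1); ‖w_1‖ = 5.0990, so q_1 = (-0.7845, 0.0000, 0.5883, -0.1961).
r_{12} = q_1·w_2 = -4.9029.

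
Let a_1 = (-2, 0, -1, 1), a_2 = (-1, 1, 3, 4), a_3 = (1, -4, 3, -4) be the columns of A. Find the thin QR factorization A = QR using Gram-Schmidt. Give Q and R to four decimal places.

Q = [[-0.8165, 0.0000, -0.3900], [0.0000, 0.1980, -0.7227], [-0.4082, 0.6931, 0.4933], [0.4082, 0.6931, -0.2868]], R = [[2.4495, 1.2247, -3.6742], [0.0000, 5.0498, -1.4852], [0.0000, 0.0000, 5.1278]]

a_1 = (-2, 0, -1, 1); ‖a_1‖ = 2.4495, so e_1 = (-0.8165, 0.0000, -0.4082, 0.4082).
e_1·a_2 = (-0.8165)·(-1) + 0.0000·1 + (-0.4082)·3 + 0.4082·4 = 1.2247.
u_2 = a_2 − 1.2247·e_1 = (0.0000, 1.0000, 3.5000, 3.5000).
‖u_2‖ = 5.0498, so e_2 = (0.0000, 0.1980, 0.6931, 0.6931).
e_1·a_3 = (-0.8165)·1 + 0.0000·(-4) + (-0.4082)·3 + 0.4082·(-4) = -3.6742; e_2·a_3 = 0.0000·1 + 0.1980·(-4) + 0.6931·3 + 0.6931·(-4) = -1.4852.
u_3 = a_3 + 3.6742·e_1 + 1.4852·e_2 = (-2.0000, -3.7059, 2.5294, -1.4706).
‖u_3‖ = 5.1278, so e_3 = (-0.3900, -0.7227, 0.4933, -0.2868).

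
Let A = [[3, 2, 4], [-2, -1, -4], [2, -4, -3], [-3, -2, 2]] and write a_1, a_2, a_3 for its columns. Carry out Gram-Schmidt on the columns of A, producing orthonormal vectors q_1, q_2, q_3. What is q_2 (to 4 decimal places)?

a_1 = (3, -2, 2, -3); ‖a_1‖ = 5.0990, so q_1 = (0.5883, -0.3922, 0.3922, -0.5883).
q_1·a_2 = 0.5883·2 + (-0.3922)·(-1) + 0.3922·(-4) + (-0.5883)·(-2) = 1.1767.
u_2 = a_2 − 1.1767·q_1 = (1.3077, -0.5385, -4.4615, -1.3077).
‖u_2‖ = 4.8596, so q_2 = (0.2691, -0.1108, -0.9181, -0.2691).

q_2 = (0.2691, -0.1108, -0.9181, -0.2691)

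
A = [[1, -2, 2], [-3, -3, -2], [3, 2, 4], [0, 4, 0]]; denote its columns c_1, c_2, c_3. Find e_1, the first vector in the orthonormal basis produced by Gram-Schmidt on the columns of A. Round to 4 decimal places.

e_1 = (0.2294, -0.6882, 0.6882, 0.0000)

c_1 = (1, -3, 3, 0); ‖c_1‖ = 4.3589, so e_1 = (0.2294, -0.6882, 0.6882, 0.0000).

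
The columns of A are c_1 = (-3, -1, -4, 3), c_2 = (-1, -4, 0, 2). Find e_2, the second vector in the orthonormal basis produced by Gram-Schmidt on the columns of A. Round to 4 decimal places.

c_1 = (-3, -1, -4, 3); ‖c_1‖ = 5.9161, so e_1 = (-0.5071, -0.1690, -0.6761, 0.5071).
e_1·c_2 = (-0.5071)·(-1) + (-0.1690)·(-4) + (-0.6761)·0 + 0.5071·2 = 2.1974.
u_2 = c_2 − 2.1974·e_1 = (0.1143, -3.6286, 1.4857, 0.8857).
‖u_2‖ = 4.0214, so e_2 = (0.0284, -0.9023, 0.3695, 0.2203).

e_2 = (0.0284, -0.9023, 0.3695, 0.2203)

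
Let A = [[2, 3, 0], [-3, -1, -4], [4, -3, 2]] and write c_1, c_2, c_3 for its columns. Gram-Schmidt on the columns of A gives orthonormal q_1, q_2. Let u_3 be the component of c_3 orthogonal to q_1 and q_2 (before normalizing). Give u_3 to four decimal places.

q_1 = c_1/‖c_1‖ = (2, -3, 4)/5.3852 = (0.3714, -0.5571, 0.7428).
r_{12} = q_1·c_2 = -0.5571.
u_2 = c_2 + 0.5571·q_1 = (3.2069, -1.3103, -2.5862).
‖u_2‖ = 4.3232, so q_2 = (0.7418, -0.3031, -0.5982).
r_{13} = q_1·c_3 = 3.7139; r_{23} = q_2·c_3 = 0.0160.
u_3 = c_3 − 3.7139·q_1 − 0.0160·q_2 = (-1.3911, -1.9262, -0.7491).

u_3 = (-1.3911, -1.9262, -0.7491)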